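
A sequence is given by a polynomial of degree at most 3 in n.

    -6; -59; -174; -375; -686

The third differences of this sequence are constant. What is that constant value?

D1: -53, -115, -201, -311
D2: -62, -86, -110
D3: -24, -24

-24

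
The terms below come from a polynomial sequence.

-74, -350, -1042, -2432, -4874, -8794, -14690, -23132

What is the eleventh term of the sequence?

-70514

Δ: -276, -692, -1390, -2442, -3920, -5896, -8442
Δ²: -416, -698, -1052, -1478, -1976, -2546
Δ³: -282, -354, -426, -498, -570
Δ⁴: -72, -72, -72, -72
The fourth differences are constant (-72).
-570 − 72 = -642;  -2546 − 642 = -3188;  -8442 − 3188 = -11630;  -23132 − 11630 = -34762
-642 − 72 = -714;  -3188 − 714 = -3902;  -11630 − 3902 = -15532;  -34762 − 15532 = -50294
-714 − 72 = -786;  -3902 − 786 = -4688;  -15532 − 4688 = -20220;  -50294 − 20220 = -70514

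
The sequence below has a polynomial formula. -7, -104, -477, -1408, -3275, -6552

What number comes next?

-11809

-97  -373  -931  -1867  -3277
-276  -558  -936  -1410
-282  -378  -474
-96  -96
Fourth differences constant at -96.
-474 − 96 = -570;  -1410 − 570 = -1980;  -3277 − 1980 = -5257;  -6552 − 5257 = -11809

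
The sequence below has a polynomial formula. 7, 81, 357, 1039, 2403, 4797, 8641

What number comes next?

14427

Δ: 74, 276, 682, 1364, 2394, 3844
Δ²: 202, 406, 682, 1030, 1450
Δ³: 204, 276, 348, 420
Δ⁴: 72, 72, 72
Fourth differences constant at 72.
420 + 72 = 492;  1450 + 492 = 1942;  3844 + 1942 = 5786;  8641 + 5786 = 14427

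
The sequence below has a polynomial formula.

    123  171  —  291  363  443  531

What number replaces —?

Using the last 4 terms:
72  80  88
8  8
Constant second difference = 8.
Extend backward: 72 − 8 = 64;  291 − 64 = 227

227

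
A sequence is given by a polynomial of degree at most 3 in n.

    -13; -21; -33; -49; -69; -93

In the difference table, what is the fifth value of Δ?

Δ: -8, -12, -16, -20, -24
Δ²: -4, -4, -4, -4

-24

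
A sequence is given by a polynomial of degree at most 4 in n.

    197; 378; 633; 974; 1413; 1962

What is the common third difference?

12

First differences: 181, 255, 341, 439, 549
Second differences: 74, 86, 98, 110
Third differences: 12, 12, 12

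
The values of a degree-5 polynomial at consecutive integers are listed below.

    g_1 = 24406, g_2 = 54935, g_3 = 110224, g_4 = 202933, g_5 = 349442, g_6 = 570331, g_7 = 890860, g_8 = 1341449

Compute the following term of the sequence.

1958158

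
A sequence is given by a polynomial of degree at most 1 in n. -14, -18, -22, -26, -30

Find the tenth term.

-50

Δ: -4, -4, -4, -4
Constant first difference = -4, so extend:
-30 − 4 = -34
-34 − 4 = -38
-38 − 4 = -42
-42 − 4 = -46
-46 − 4 = -50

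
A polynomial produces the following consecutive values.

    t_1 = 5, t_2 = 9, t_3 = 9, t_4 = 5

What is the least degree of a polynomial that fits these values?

2

D1: 4, 0, -4
D2: -4, -4
The second differences are constant, so the polynomial has degree 2.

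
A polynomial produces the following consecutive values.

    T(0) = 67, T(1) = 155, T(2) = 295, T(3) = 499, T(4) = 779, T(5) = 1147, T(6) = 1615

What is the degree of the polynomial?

3

First differences: 88, 140, 204, 280, 368, 468
Second differences: 52, 64, 76, 88, 100
Third differences: 12, 12, 12, 12
The third differences are constant, so the polynomial has degree 3.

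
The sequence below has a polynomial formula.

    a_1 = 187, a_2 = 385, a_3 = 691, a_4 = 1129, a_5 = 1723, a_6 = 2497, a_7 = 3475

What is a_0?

73

198, 306, 438, 594, 774, 978
108, 132, 156, 180, 204
24, 24, 24, 24
The third differences are constant at 24.
Work back: 108 − 24 = 84;  198 − 84 = 114;  187 − 114 = 73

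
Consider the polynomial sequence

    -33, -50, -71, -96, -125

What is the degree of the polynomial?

2

First differences: -17, -21, -25, -29
Second differences: -4, -4, -4
The second differences are constant, so the polynomial has degree 2.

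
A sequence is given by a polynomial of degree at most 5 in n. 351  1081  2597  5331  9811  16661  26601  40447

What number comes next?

Δ: 730, 1516, 2734, 4480, 6850, 9940, 13846
Δ²: 786, 1218, 1746, 2370, 3090, 3906
Δ³: 432, 528, 624, 720, 816
Δ⁴: 96, 96, 96, 96
Fourth differences constant at 96.
816 + 96 = 912;  3906 + 912 = 4818;  13846 + 4818 = 18664;  40447 + 18664 = 59111

59111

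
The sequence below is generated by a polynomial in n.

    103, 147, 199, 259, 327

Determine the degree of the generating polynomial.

2

44, 52, 60, 68
8, 8, 8
The second differences are constant, so the polynomial has degree 2.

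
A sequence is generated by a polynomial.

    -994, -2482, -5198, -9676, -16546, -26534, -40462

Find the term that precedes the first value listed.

First differences: -1488, -2716, -4478, -6870, -9988, -13928
Second differences: -1228, -1762, -2392, -3118, -3940
Third differences: -534, -630, -726, -822
Fourth differences: -96, -96, -96
The fourth differences are constant at -96.
Work back: -534 + 96 = -438;  -1228 + 438 = -790;  -1488 + 790 = -698;  -994 + 698 = -296

-296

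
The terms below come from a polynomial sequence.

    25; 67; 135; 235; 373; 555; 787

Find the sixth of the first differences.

232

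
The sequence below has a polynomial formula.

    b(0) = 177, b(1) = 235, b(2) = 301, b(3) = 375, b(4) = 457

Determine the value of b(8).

865

Δ: 58, 66, 74, 82
Δ²: 8, 8, 8
The second differences are constant (8).
82 + 8 = 90;  457 + 90 = 547
90 + 8 = 98;  547 + 98 = 645
98 + 8 = 106;  645 + 106 = 751
106 + 8 = 114;  751 + 114 = 865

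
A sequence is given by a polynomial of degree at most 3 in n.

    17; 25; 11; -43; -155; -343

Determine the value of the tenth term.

D1: 8  -14  -54  -112  -188
D2: -22  -40  -58  -76
D3: -18  -18  -18
Constant third difference = -18, so extend:
-76 − 18 = -94;  -188 − 94 = -282;  -343 − 282 = -625
-94 − 18 = -112;  -282 − 112 = -394;  -625 − 394 = -1019
-112 − 18 = -130;  -394 − 130 = -524;  -1019 − 524 = -1543
-130 − 18 = -148;  -524 − 148 = -672;  -1543 − 672 = -2215

-2215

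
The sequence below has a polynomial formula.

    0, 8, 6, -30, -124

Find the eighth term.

-994

D1: 8, -2, -36, -94
D2: -10, -34, -58
D3: -24, -24
The third differences are constant (-24).
-58 − 24 = -82;  -94 − 82 = -176;  -124 − 176 = -300
-82 − 24 = -106;  -176 − 106 = -282;  -300 − 282 = -582
-106 − 24 = -130;  -282 − 130 = -412;  -582 − 412 = -994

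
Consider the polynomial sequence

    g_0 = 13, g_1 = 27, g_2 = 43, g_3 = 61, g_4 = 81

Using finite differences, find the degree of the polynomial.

D1: 14, 16, 18, 20
D2: 2, 2, 2
The second differences are constant, so the polynomial has degree 2.

2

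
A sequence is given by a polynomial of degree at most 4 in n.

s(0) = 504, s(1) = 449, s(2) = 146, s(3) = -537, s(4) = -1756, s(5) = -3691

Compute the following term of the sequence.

D1: -55  -303  -683  -1219  -1935
D2: -248  -380  -536  -716
D3: -132  -156  -180
D4: -24  -24
The fourth differences are constant (-24).
-180 − 24 = -204;  -716 − 204 = -920;  -1935 − 920 = -2855;  -3691 − 2855 = -6546

-6546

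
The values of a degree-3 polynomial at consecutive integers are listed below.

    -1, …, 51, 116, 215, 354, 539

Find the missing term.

Using the last 5 terms:
D1: 65  99  139  185
D2: 34  40  46
D3: 6  6
Constant third difference = 6.
Extend backward: 34 − 6 = 28;  65 − 28 = 37;  51 − 37 = 14

14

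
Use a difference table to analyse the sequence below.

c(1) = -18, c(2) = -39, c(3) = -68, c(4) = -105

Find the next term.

First differences: -21 , -29 , -37
Second differences: -8 , -8
The second differences are constant (-8).
-37 − 8 = -45;  -105 − 45 = -150

-150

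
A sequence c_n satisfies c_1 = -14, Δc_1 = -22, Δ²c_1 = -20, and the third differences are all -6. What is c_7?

Build the table forward from the leading diagonal:
Δ³: -6, -6, -6, -6, -6, -6, -6
Δ²: -20, -26, -32, -38, -44, -50, -56
Δ: -22, -42, -68, -100, -138, -182, -232
c: -14, -36, -78, -146, -246, -384, -566

-566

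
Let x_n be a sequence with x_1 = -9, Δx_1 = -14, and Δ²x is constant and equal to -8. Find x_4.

-75

Build the table forward from the leading diagonal:
Δ²: -8, -8, -8, -8
Δ: -14, -22, -30, -38
x: -9, -23, -45, -75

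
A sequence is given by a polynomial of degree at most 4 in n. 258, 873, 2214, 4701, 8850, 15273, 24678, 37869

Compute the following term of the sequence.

Δ: 615 , 1341 , 2487 , 4149 , 6423 , 9405 , 13191
Δ²: 726 , 1146 , 1662 , 2274 , 2982 , 3786
Δ³: 420 , 516 , 612 , 708 , 804
Δ⁴: 96 , 96 , 96 , 96
Constant fourth difference = 96, so extend:
804 + 96 = 900;  3786 + 900 = 4686;  13191 + 4686 = 17877;  37869 + 17877 = 55746

55746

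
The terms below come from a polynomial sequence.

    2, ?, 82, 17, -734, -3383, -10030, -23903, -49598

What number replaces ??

Using the last 7 terms:
D1: -65  -751  -2649  -6647  -13873  -25695
D2: -686  -1898  -3998  -7226  -11822
D3: -1212  -2100  -3228  -4596
D4: -888  -1128  -1368
D5: -240  -240
Constant fifth difference = -240.
Extend backward: -888 + 240 = -648;  -1212 + 648 = -564;  -686 + 564 = -122;  -65 + 122 = 57;  82 − 57 = 25

25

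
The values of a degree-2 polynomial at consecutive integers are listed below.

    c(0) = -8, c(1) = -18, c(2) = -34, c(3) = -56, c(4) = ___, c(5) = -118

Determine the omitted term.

Using the first 4 terms:
First differences: -10, -16, -22
Second differences: -6, -6
Constant second difference = -6.
Extend forward: -22 − 6 = -28;  -56 − 28 = -84

-84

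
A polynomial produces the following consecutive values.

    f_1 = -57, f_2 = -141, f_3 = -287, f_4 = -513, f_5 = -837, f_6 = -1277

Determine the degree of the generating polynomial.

-84, -146, -226, -324, -440
-62, -80, -98, -116
-18, -18, -18
The third differences are constant, so the polynomial has degree 3.

3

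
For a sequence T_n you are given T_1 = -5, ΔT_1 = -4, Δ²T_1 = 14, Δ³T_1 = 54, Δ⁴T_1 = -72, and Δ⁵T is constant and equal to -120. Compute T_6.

175

Build the table forward from the leading diagonal:
D5: -120, -120, -120, -120, -120, -120
D4: -72, -192, -312, -432, -552, -672
D3: 54, -18, -210, -522, -954, -1506
D2: 14, 68, 50, -160, -682, -1636
D1: -4, 10, 78, 128, -32, -714
T: -5, -9, 1, 79, 207, 175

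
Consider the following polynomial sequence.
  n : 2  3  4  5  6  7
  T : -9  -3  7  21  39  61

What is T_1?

-11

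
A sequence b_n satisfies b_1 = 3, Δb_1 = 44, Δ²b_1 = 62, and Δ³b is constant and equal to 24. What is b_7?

Build the table forward from the leading diagonal:
D3: 24, 24, 24, 24, 24, 24, 24
D2: 62, 86, 110, 134, 158, 182, 206
D1: 44, 106, 192, 302, 436, 594, 776
b: 3, 47, 153, 345, 647, 1083, 1677

1677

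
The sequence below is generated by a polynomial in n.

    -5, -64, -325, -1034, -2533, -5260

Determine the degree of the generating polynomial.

D1: -59, -261, -709, -1499, -2727
D2: -202, -448, -790, -1228
D3: -246, -342, -438
D4: -96, -96
The fourth differences are constant, so the polynomial has degree 4.

4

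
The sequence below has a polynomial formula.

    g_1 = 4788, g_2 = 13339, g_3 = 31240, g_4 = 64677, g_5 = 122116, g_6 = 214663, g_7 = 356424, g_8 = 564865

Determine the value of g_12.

8551  17901  33437  57439  92547  141761  208441
9350  15536  24002  35108  49214  66680
6186  8466  11106  14106  17466
2280  2640  3000  3360
360  360  360
The fifth differences are constant (360).
3360 + 360 = 3720;  17466 + 3720 = 21186;  66680 + 21186 = 87866;  208441 + 87866 = 296307;  564865 + 296307 = 861172
3720 + 360 = 4080;  21186 + 4080 = 25266;  87866 + 25266 = 113132;  296307 + 113132 = 409439;  861172 + 409439 = 1270611
4080 + 360 = 4440;  25266 + 4440 = 29706;  113132 + 29706 = 142838;  409439 + 142838 = 552277;  1270611 + 552277 = 1822888
4440 + 360 = 4800;  29706 + 4800 = 34506;  142838 + 34506 = 177344;  552277 + 177344 = 729621;  1822888 + 729621 = 2552509

2552509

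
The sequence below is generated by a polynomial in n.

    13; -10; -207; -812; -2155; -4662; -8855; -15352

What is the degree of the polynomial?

4

Δ: -23, -197, -605, -1343, -2507, -4193, -6497
Δ²: -174, -408, -738, -1164, -1686, -2304
Δ³: -234, -330, -426, -522, -618
Δ⁴: -96, -96, -96, -96
The fourth differences are constant, so the polynomial has degree 4.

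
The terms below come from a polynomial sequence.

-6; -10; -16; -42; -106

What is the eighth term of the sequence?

-706

Δ: -4, -6, -26, -64
Δ²: -2, -20, -38
Δ³: -18, -18
The third differences are constant (-18).
-38 − 18 = -56;  -64 − 56 = -120;  -106 − 120 = -226
-56 − 18 = -74;  -120 − 74 = -194;  -226 − 194 = -420
-74 − 18 = -92;  -194 − 92 = -286;  -420 − 286 = -706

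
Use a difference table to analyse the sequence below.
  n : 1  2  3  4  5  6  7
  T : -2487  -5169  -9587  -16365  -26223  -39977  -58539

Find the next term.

D1: -2682  -4418  -6778  -9858  -13754  -18562
D2: -1736  -2360  -3080  -3896  -4808
D3: -624  -720  -816  -912
D4: -96  -96  -96
Constant fourth difference = -96, so extend:
-912 − 96 = -1008;  -4808 − 1008 = -5816;  -18562 − 5816 = -24378;  -58539 − 24378 = -82917

-82917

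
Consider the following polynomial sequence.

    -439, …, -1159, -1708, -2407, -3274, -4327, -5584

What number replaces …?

-742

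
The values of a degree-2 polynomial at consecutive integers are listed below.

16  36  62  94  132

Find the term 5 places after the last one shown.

D1: 20, 26, 32, 38
D2: 6, 6, 6
Constant second difference = 6, so extend:
38 + 6 = 44;  132 + 44 = 176
44 + 6 = 50;  176 + 50 = 226
50 + 6 = 56;  226 + 56 = 282
56 + 6 = 62;  282 + 62 = 344
62 + 6 = 68;  344 + 68 = 412

412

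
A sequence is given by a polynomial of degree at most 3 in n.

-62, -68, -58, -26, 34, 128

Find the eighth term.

442

-6  10  32  60  94
16  22  28  34
6  6  6
The third differences are constant (6).
34 + 6 = 40;  94 + 40 = 134;  128 + 134 = 262
40 + 6 = 46;  134 + 46 = 180;  262 + 180 = 442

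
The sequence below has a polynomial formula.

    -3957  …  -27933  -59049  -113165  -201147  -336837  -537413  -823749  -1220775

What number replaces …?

-11567

Using the last 8 terms:
First differences: -31116  -54116  -87982  -135690  -200576  -286336  -397026
Second differences: -23000  -33866  -47708  -64886  -85760  -110690
Third differences: -10866  -13842  -17178  -20874  -24930
Fourth differences: -2976  -3336  -3696  -4056
Fifth differences: -360  -360  -360
Constant fifth difference = -360.
Extend backward: -2976 + 360 = -2616;  -10866 + 2616 = -8250;  -23000 + 8250 = -14750;  -31116 + 14750 = -16366;  -27933 + 16366 = -11567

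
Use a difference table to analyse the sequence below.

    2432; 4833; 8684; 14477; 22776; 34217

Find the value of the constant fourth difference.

72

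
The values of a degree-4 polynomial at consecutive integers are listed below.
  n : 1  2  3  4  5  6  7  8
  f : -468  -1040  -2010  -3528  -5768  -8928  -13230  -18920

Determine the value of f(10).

First differences: -572, -970, -1518, -2240, -3160, -4302, -5690
Second differences: -398, -548, -722, -920, -1142, -1388
Third differences: -150, -174, -198, -222, -246
Fourth differences: -24, -24, -24, -24
The fourth differences are constant (-24).
-246 − 24 = -270;  -1388 − 270 = -1658;  -5690 − 1658 = -7348;  -18920 − 7348 = -26268
-270 − 24 = -294;  -1658 − 294 = -1952;  -7348 − 1952 = -9300;  -26268 − 9300 = -35568

-35568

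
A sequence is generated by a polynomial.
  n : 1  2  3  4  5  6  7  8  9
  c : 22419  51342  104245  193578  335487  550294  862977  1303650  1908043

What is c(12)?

5155162

First differences: 28923, 52903, 89333, 141909, 214807, 312683, 440673, 604393
Second differences: 23980, 36430, 52576, 72898, 97876, 127990, 163720
Third differences: 12450, 16146, 20322, 24978, 30114, 35730
Fourth differences: 3696, 4176, 4656, 5136, 5616
Fifth differences: 480, 480, 480, 480
Constant fifth difference = 480, so extend:
5616 + 480 = 6096;  35730 + 6096 = 41826;  163720 + 41826 = 205546;  604393 + 205546 = 809939;  1908043 + 809939 = 2717982
6096 + 480 = 6576;  41826 + 6576 = 48402;  205546 + 48402 = 253948;  809939 + 253948 = 1063887;  2717982 + 1063887 = 3781869
6576 + 480 = 7056;  48402 + 7056 = 55458;  253948 + 55458 = 309406;  1063887 + 309406 = 1373293;  3781869 + 1373293 = 5155162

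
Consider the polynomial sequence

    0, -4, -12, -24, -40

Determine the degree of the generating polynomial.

2

Δ: -4, -8, -12, -16
Δ²: -4, -4, -4
The second differences are constant, so the polynomial has degree 2.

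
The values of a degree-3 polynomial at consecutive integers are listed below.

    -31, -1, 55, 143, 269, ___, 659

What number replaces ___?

Using the first 5 terms:
D1: 30  56  88  126
D2: 26  32  38
D3: 6  6
Constant third difference = 6.
Extend forward: 38 + 6 = 44;  126 + 44 = 170;  269 + 170 = 439

439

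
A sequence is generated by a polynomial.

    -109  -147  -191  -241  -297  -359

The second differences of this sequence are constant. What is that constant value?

-6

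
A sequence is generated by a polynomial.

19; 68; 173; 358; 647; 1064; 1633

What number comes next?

Δ: 49  105  185  289  417  569
Δ²: 56  80  104  128  152
Δ³: 24  24  24  24
Third differences constant at 24.
152 + 24 = 176;  569 + 176 = 745;  1633 + 745 = 2378

2378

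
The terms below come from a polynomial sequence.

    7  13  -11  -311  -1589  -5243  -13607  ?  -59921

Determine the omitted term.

Using the first 7 terms:
6, -24, -300, -1278, -3654, -8364
-30, -276, -978, -2376, -4710
-246, -702, -1398, -2334
-456, -696, -936
-240, -240
Constant fifth difference = -240.
Extend forward: -936 − 240 = -1176;  -2334 − 1176 = -3510;  -4710 − 3510 = -8220;  -8364 − 8220 = -16584;  -13607 − 16584 = -30191

-30191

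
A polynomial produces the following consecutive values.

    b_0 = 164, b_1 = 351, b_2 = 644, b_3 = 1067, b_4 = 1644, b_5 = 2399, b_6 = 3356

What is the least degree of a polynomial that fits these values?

187, 293, 423, 577, 755, 957
106, 130, 154, 178, 202
24, 24, 24, 24
The third differences are constant, so the polynomial has degree 3.

3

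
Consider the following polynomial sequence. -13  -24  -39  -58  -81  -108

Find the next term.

-139

Δ: -11, -15, -19, -23, -27
Δ²: -4, -4, -4, -4
Constant second difference = -4, so extend:
-27 − 4 = -31;  -108 − 31 = -139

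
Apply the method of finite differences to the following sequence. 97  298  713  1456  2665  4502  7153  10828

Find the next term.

15761

201, 415, 743, 1209, 1837, 2651, 3675
214, 328, 466, 628, 814, 1024
114, 138, 162, 186, 210
24, 24, 24, 24
Constant fourth difference = 24, so extend:
210 + 24 = 234;  1024 + 234 = 1258;  3675 + 1258 = 4933;  10828 + 4933 = 15761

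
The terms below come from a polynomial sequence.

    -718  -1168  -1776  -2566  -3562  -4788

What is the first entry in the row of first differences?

First differences: -450, -608, -790, -996, -1226
Second differences: -158, -182, -206, -230
Third differences: -24, -24, -24

-450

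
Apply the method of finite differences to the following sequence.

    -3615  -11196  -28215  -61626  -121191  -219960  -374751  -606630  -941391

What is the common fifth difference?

D1: -7581, -17019, -33411, -59565, -98769, -154791, -231879, -334761
D2: -9438, -16392, -26154, -39204, -56022, -77088, -102882
D3: -6954, -9762, -13050, -16818, -21066, -25794
D4: -2808, -3288, -3768, -4248, -4728
D5: -480, -480, -480, -480

-480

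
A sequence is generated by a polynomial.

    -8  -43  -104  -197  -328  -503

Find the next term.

-728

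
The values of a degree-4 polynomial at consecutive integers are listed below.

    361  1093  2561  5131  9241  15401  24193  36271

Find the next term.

52361

732 , 1468 , 2570 , 4110 , 6160 , 8792 , 12078
736 , 1102 , 1540 , 2050 , 2632 , 3286
366 , 438 , 510 , 582 , 654
72 , 72 , 72 , 72
The fourth differences are constant (72).
654 + 72 = 726;  3286 + 726 = 4012;  12078 + 4012 = 16090;  36271 + 16090 = 52361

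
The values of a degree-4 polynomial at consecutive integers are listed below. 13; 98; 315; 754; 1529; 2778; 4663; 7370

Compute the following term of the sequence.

11109

Δ: 85, 217, 439, 775, 1249, 1885, 2707
Δ²: 132, 222, 336, 474, 636, 822
Δ³: 90, 114, 138, 162, 186
Δ⁴: 24, 24, 24, 24
Constant fourth difference = 24, so extend:
186 + 24 = 210;  822 + 210 = 1032;  2707 + 1032 = 3739;  7370 + 3739 = 11109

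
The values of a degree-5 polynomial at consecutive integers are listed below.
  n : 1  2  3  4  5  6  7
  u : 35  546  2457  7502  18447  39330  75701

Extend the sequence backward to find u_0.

-18

Δ: 511, 1911, 5045, 10945, 20883, 36371
Δ²: 1400, 3134, 5900, 9938, 15488
Δ³: 1734, 2766, 4038, 5550
Δ⁴: 1032, 1272, 1512
Δ⁵: 240, 240
The fifth differences are constant at 240.
Work back: 1032 − 240 = 792;  1734 − 792 = 942;  1400 − 942 = 458;  511 − 458 = 53;  35 − 53 = -18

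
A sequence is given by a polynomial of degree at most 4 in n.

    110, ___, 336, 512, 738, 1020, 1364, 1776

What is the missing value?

204

Using the last 6 terms:
176, 226, 282, 344, 412
50, 56, 62, 68
6, 6, 6
Constant third difference = 6.
Extend backward: 50 − 6 = 44;  176 − 44 = 132;  336 − 132 = 204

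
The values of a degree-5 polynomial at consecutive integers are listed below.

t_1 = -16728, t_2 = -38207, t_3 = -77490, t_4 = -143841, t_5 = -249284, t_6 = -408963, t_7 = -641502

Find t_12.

First differences: -21479, -39283, -66351, -105443, -159679, -232539
Second differences: -17804, -27068, -39092, -54236, -72860
Third differences: -9264, -12024, -15144, -18624
Fourth differences: -2760, -3120, -3480
Fifth differences: -360, -360
Constant fifth difference = -360, so extend:
-3480 − 360 = -3840;  -18624 − 3840 = -22464;  -72860 − 22464 = -95324;  -232539 − 95324 = -327863;  -641502 − 327863 = -969365
-3840 − 360 = -4200;  -22464 − 4200 = -26664;  -95324 − 26664 = -121988;  -327863 − 121988 = -449851;  -969365 − 449851 = -1419216
-4200 − 360 = -4560;  -26664 − 4560 = -31224;  -121988 − 31224 = -153212;  -449851 − 153212 = -603063;  -1419216 − 603063 = -2022279
-4560 − 360 = -4920;  -31224 − 4920 = -36144;  -153212 − 36144 = -189356;  -603063 − 189356 = -792419;  -2022279 − 792419 = -2814698
-4920 − 360 = -5280;  -36144 − 5280 = -41424;  -189356 − 41424 = -230780;  -792419 − 230780 = -1023199;  -2814698 − 1023199 = -3837897

-3837897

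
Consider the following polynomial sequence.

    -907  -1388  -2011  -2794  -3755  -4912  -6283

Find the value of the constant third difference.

-18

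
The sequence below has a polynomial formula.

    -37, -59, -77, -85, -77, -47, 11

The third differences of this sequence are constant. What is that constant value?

First differences: -22, -18, -8, 8, 30, 58
Second differences: 4, 10, 16, 22, 28
Third differences: 6, 6, 6, 6

6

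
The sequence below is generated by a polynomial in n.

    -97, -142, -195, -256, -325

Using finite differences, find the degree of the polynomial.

2

First differences: -45, -53, -61, -69
Second differences: -8, -8, -8
The second differences are constant, so the polynomial has degree 2.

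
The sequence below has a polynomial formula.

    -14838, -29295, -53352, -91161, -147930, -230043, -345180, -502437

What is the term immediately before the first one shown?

-6765

-14457  -24057  -37809  -56769  -82113  -115137  -157257
-9600  -13752  -18960  -25344  -33024  -42120
-4152  -5208  -6384  -7680  -9096
-1056  -1176  -1296  -1416
-120  -120  -120
The fifth differences are constant at -120.
Work back: -1056 + 120 = -936;  -4152 + 936 = -3216;  -9600 + 3216 = -6384;  -14457 + 6384 = -8073;  -14838 + 8073 = -6765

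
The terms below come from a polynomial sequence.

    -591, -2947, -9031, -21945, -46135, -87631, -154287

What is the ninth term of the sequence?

-405055

First differences: -2356  -6084  -12914  -24190  -41496  -66656
Second differences: -3728  -6830  -11276  -17306  -25160
Third differences: -3102  -4446  -6030  -7854
Fourth differences: -1344  -1584  -1824
Fifth differences: -240  -240
Constant fifth difference = -240, so extend:
-1824 − 240 = -2064;  -7854 − 2064 = -9918;  -25160 − 9918 = -35078;  -66656 − 35078 = -101734;  -154287 − 101734 = -256021
-2064 − 240 = -2304;  -9918 − 2304 = -12222;  -35078 − 12222 = -47300;  -101734 − 47300 = -149034;  -256021 − 149034 = -405055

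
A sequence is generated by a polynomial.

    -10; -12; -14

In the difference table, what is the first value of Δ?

First differences: -2, -2

-2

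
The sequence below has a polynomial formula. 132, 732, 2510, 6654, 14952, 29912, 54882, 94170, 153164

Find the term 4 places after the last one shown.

First differences: 600, 1778, 4144, 8298, 14960, 24970, 39288, 58994
Second differences: 1178, 2366, 4154, 6662, 10010, 14318, 19706
Third differences: 1188, 1788, 2508, 3348, 4308, 5388
Fourth differences: 600, 720, 840, 960, 1080
Fifth differences: 120, 120, 120, 120
Constant fifth difference = 120, so extend:
1080 + 120 = 1200;  5388 + 1200 = 6588;  19706 + 6588 = 26294;  58994 + 26294 = 85288;  153164 + 85288 = 238452
1200 + 120 = 1320;  6588 + 1320 = 7908;  26294 + 7908 = 34202;  85288 + 34202 = 119490;  238452 + 119490 = 357942
1320 + 120 = 1440;  7908 + 1440 = 9348;  34202 + 9348 = 43550;  119490 + 43550 = 163040;  357942 + 163040 = 520982
1440 + 120 = 1560;  9348 + 1560 = 10908;  43550 + 10908 = 54458;  163040 + 54458 = 217498;  520982 + 217498 = 738480

738480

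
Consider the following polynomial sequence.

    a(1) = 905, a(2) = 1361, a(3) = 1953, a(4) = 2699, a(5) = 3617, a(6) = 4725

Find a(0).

First differences: 456  592  746  918  1108
Second differences: 136  154  172  190
Third differences: 18  18  18
The third differences are constant at 18.
Work back: 136 − 18 = 118;  456 − 118 = 338;  905 − 338 = 567

567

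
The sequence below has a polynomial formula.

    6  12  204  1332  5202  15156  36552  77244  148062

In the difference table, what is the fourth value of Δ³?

5358

Δ: 6, 192, 1128, 3870, 9954, 21396, 40692, 70818
Δ²: 186, 936, 2742, 6084, 11442, 19296, 30126
Δ³: 750, 1806, 3342, 5358, 7854, 10830
Δ⁴: 1056, 1536, 2016, 2496, 2976
Δ⁵: 480, 480, 480, 480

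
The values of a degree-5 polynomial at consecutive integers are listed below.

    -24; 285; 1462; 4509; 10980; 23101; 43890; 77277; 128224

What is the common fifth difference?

First differences: 309, 1177, 3047, 6471, 12121, 20789, 33387, 50947
Second differences: 868, 1870, 3424, 5650, 8668, 12598, 17560
Third differences: 1002, 1554, 2226, 3018, 3930, 4962
Fourth differences: 552, 672, 792, 912, 1032
Fifth differences: 120, 120, 120, 120

120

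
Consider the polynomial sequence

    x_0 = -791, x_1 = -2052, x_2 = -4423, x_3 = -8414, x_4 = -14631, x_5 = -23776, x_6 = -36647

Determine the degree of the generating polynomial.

First differences: -1261, -2371, -3991, -6217, -9145, -12871
Second differences: -1110, -1620, -2226, -2928, -3726
Third differences: -510, -606, -702, -798
Fourth differences: -96, -96, -96
The fourth differences are constant, so the polynomial has degree 4.

4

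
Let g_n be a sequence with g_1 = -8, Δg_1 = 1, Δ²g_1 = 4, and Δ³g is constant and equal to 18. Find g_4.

Build the table forward from the leading diagonal:
Δ³: 18  18  18  18
Δ²: 4  22  40  58
Δ: 1  5  27  67
g: -8  -7  -2  25

25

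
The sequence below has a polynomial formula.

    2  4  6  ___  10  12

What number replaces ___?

8

Using the first 3 terms:
2  2
Constant first difference = 2.
Extend forward: 6 + 2 = 8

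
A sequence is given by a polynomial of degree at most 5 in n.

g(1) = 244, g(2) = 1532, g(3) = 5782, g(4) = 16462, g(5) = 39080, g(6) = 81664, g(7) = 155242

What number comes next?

First differences: 1288  4250  10680  22618  42584  73578
Second differences: 2962  6430  11938  19966  30994
Third differences: 3468  5508  8028  11028
Fourth differences: 2040  2520  3000
Fifth differences: 480  480
Constant fifth difference = 480, so extend:
3000 + 480 = 3480;  11028 + 3480 = 14508;  30994 + 14508 = 45502;  73578 + 45502 = 119080;  155242 + 119080 = 274322

274322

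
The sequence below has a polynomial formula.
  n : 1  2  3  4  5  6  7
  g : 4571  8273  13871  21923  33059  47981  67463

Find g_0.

2279

3702, 5598, 8052, 11136, 14922, 19482
1896, 2454, 3084, 3786, 4560
558, 630, 702, 774
72, 72, 72
The fourth differences are constant at 72.
Work back: 558 − 72 = 486;  1896 − 486 = 1410;  3702 − 1410 = 2292;  4571 − 2292 = 2279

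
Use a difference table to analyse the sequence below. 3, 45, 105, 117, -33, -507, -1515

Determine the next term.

42, 60, 12, -150, -474, -1008
18, -48, -162, -324, -534
-66, -114, -162, -210
-48, -48, -48
Fourth differences constant at -48.
-210 − 48 = -258;  -534 − 258 = -792;  -1008 − 792 = -1800;  -1515 − 1800 = -3315

-3315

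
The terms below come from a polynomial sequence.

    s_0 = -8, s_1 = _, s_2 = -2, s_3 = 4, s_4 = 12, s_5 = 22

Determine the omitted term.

-6

Using the last 4 terms:
D1: 6  8  10
D2: 2  2
Constant second difference = 2.
Extend backward: 6 − 2 = 4;  -2 − 4 = -6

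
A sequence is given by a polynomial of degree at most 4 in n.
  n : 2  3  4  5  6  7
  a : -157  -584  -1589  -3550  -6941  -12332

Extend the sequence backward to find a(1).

-26

D1: -427  -1005  -1961  -3391  -5391
D2: -578  -956  -1430  -2000
D3: -378  -474  -570
D4: -96  -96
The fourth differences are constant at -96.
Work back: -378 + 96 = -282;  -578 + 282 = -296;  -427 + 296 = -131;  -157 + 131 = -26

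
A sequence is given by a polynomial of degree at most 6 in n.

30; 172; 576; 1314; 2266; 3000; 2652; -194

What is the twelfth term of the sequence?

-90918

D1: 142, 404, 738, 952, 734, -348, -2846
D2: 262, 334, 214, -218, -1082, -2498
D3: 72, -120, -432, -864, -1416
D4: -192, -312, -432, -552
D5: -120, -120, -120
Fifth differences constant at -120.
-552 − 120 = -672;  -1416 − 672 = -2088;  -2498 − 2088 = -4586;  -2846 − 4586 = -7432;  -194 − 7432 = -7626
-672 − 120 = -792;  -2088 − 792 = -2880;  -4586 − 2880 = -7466;  -7432 − 7466 = -14898;  -7626 − 14898 = -22524
-792 − 120 = -912;  -2880 − 912 = -3792;  -7466 − 3792 = -11258;  -14898 − 11258 = -26156;  -22524 − 26156 = -48680
-912 − 120 = -1032;  -3792 − 1032 = -4824;  -11258 − 4824 = -16082;  -26156 − 16082 = -42238;  -48680 − 42238 = -90918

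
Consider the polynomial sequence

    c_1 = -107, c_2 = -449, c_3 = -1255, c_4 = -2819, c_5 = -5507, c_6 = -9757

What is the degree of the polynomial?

Δ: -342, -806, -1564, -2688, -4250
Δ²: -464, -758, -1124, -1562
Δ³: -294, -366, -438
Δ⁴: -72, -72
The fourth differences are constant, so the polynomial has degree 4.

4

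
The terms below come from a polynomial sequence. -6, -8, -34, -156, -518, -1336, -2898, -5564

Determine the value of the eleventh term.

Δ: -2 , -26 , -122 , -362 , -818 , -1562 , -2666
Δ²: -24 , -96 , -240 , -456 , -744 , -1104
Δ³: -72 , -144 , -216 , -288 , -360
Δ⁴: -72 , -72 , -72 , -72
Constant fourth difference = -72, so extend:
-360 − 72 = -432;  -1104 − 432 = -1536;  -2666 − 1536 = -4202;  -5564 − 4202 = -9766
-432 − 72 = -504;  -1536 − 504 = -2040;  -4202 − 2040 = -6242;  -9766 − 6242 = -16008
-504 − 72 = -576;  -2040 − 576 = -2616;  -6242 − 2616 = -8858;  -16008 − 8858 = -24866

-24866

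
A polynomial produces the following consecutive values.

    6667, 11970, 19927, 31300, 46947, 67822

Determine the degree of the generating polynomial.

Δ: 5303, 7957, 11373, 15647, 20875
Δ²: 2654, 3416, 4274, 5228
Δ³: 762, 858, 954
Δ⁴: 96, 96
The fourth differences are constant, so the polynomial has degree 4.

4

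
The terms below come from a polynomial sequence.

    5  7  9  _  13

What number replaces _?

11

Using the first 3 terms:
First differences: 2  2
Constant first difference = 2.
Extend forward: 9 + 2 = 11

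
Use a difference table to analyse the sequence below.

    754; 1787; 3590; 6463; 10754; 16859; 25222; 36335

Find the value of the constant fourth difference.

First differences: 1033, 1803, 2873, 4291, 6105, 8363, 11113
Second differences: 770, 1070, 1418, 1814, 2258, 2750
Third differences: 300, 348, 396, 444, 492
Fourth differences: 48, 48, 48, 48

48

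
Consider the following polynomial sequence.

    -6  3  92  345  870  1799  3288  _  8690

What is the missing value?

Using the first 7 terms:
First differences: 9  89  253  525  929  1489
Second differences: 80  164  272  404  560
Third differences: 84  108  132  156
Fourth differences: 24  24  24
Constant fourth difference = 24.
Extend forward: 156 + 24 = 180;  560 + 180 = 740;  1489 + 740 = 2229;  3288 + 2229 = 5517

5517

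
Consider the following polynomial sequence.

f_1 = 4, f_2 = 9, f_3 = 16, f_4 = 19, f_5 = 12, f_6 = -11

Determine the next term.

-56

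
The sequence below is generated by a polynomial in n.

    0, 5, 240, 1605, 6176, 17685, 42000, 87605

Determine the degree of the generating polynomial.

5

D1: 5, 235, 1365, 4571, 11509, 24315, 45605
D2: 230, 1130, 3206, 6938, 12806, 21290
D3: 900, 2076, 3732, 5868, 8484
D4: 1176, 1656, 2136, 2616
D5: 480, 480, 480
The fifth differences are constant, so the polynomial has degree 5.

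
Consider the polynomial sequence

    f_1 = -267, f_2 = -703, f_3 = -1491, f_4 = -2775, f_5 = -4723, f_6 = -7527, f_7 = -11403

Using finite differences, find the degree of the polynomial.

4

First differences: -436, -788, -1284, -1948, -2804, -3876
Second differences: -352, -496, -664, -856, -1072
Third differences: -144, -168, -192, -216
Fourth differences: -24, -24, -24
The fourth differences are constant, so the polynomial has degree 4.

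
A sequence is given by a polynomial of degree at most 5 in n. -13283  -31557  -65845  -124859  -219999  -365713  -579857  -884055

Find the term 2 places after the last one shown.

First differences: -18274, -34288, -59014, -95140, -145714, -214144, -304198
Second differences: -16014, -24726, -36126, -50574, -68430, -90054
Third differences: -8712, -11400, -14448, -17856, -21624
Fourth differences: -2688, -3048, -3408, -3768
Fifth differences: -360, -360, -360
Constant fifth difference = -360, so extend:
-3768 − 360 = -4128;  -21624 − 4128 = -25752;  -90054 − 25752 = -115806;  -304198 − 115806 = -420004;  -884055 − 420004 = -1304059
-4128 − 360 = -4488;  -25752 − 4488 = -30240;  -115806 − 30240 = -146046;  -420004 − 146046 = -566050;  -1304059 − 566050 = -1870109

-1870109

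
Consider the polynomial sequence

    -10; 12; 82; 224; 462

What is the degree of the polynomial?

First differences: 22, 70, 142, 238
Second differences: 48, 72, 96
Third differences: 24, 24
The third differences are constant, so the polynomial has degree 3.

3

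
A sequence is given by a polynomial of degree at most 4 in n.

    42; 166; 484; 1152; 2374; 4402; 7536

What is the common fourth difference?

48

Δ: 124, 318, 668, 1222, 2028, 3134
Δ²: 194, 350, 554, 806, 1106
Δ³: 156, 204, 252, 300
Δ⁴: 48, 48, 48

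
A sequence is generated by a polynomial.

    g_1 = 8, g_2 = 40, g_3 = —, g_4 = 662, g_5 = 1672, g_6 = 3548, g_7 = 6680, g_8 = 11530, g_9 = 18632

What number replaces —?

200

Using the last 6 terms:
First differences: 1010, 1876, 3132, 4850, 7102
Second differences: 866, 1256, 1718, 2252
Third differences: 390, 462, 534
Fourth differences: 72, 72
Constant fourth difference = 72.
Extend backward: 390 − 72 = 318;  866 − 318 = 548;  1010 − 548 = 462;  662 − 462 = 200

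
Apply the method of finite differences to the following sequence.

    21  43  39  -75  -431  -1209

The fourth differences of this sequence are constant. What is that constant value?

First differences: 22, -4, -114, -356, -778
Second differences: -26, -110, -242, -422
Third differences: -84, -132, -180
Fourth differences: -48, -48

-48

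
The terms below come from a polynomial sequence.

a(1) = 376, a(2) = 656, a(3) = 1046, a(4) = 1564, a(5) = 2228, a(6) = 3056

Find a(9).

6704

D1: 280 , 390 , 518 , 664 , 828
D2: 110 , 128 , 146 , 164
D3: 18 , 18 , 18
Constant third difference = 18, so extend:
164 + 18 = 182;  828 + 182 = 1010;  3056 + 1010 = 4066
182 + 18 = 200;  1010 + 200 = 1210;  4066 + 1210 = 5276
200 + 18 = 218;  1210 + 218 = 1428;  5276 + 1428 = 6704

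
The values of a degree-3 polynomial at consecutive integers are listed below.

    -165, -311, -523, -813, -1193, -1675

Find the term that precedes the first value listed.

First differences: -146, -212, -290, -380, -482
Second differences: -66, -78, -90, -102
Third differences: -12, -12, -12
The third differences are constant at -12.
Work back: -66 + 12 = -54;  -146 + 54 = -92;  -165 + 92 = -73

-73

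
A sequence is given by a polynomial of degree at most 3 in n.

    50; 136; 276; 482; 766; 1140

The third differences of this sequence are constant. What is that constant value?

12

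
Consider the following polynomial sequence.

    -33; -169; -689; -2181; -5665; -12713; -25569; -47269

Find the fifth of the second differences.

-5808

D1: -136, -520, -1492, -3484, -7048, -12856, -21700
D2: -384, -972, -1992, -3564, -5808, -8844
D3: -588, -1020, -1572, -2244, -3036
D4: -432, -552, -672, -792
D5: -120, -120, -120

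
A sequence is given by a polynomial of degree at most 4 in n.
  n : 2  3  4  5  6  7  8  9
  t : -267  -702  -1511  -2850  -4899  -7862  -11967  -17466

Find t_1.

First differences: -435, -809, -1339, -2049, -2963, -4105, -5499
Second differences: -374, -530, -710, -914, -1142, -1394
Third differences: -156, -180, -204, -228, -252
Fourth differences: -24, -24, -24, -24
The fourth differences are constant at -24.
Work back: -156 + 24 = -132;  -374 + 132 = -242;  -435 + 242 = -193;  -267 + 193 = -74

-74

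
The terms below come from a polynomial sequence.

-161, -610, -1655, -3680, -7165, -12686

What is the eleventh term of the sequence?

-97711

D1: -449 , -1045 , -2025 , -3485 , -5521
D2: -596 , -980 , -1460 , -2036
D3: -384 , -480 , -576
D4: -96 , -96
The fourth differences are constant (-96).
-576 − 96 = -672;  -2036 − 672 = -2708;  -5521 − 2708 = -8229;  -12686 − 8229 = -20915
-672 − 96 = -768;  -2708 − 768 = -3476;  -8229 − 3476 = -11705;  -20915 − 11705 = -32620
-768 − 96 = -864;  -3476 − 864 = -4340;  -11705 − 4340 = -16045;  -32620 − 16045 = -48665
-864 − 96 = -960;  -4340 − 960 = -5300;  -16045 − 5300 = -21345;  -48665 − 21345 = -70010
-960 − 96 = -1056;  -5300 − 1056 = -6356;  -21345 − 6356 = -27701;  -70010 − 27701 = -97711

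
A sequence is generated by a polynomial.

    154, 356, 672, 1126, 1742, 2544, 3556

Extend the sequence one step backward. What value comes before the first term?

Δ: 202  316  454  616  802  1012
Δ²: 114  138  162  186  210
Δ³: 24  24  24  24
The third differences are constant at 24.
Work back: 114 − 24 = 90;  202 − 90 = 112;  154 − 112 = 42

42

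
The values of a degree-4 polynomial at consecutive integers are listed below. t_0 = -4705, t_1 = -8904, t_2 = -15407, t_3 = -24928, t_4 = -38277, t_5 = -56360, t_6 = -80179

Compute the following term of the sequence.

-110832

D1: -4199 , -6503 , -9521 , -13349 , -18083 , -23819
D2: -2304 , -3018 , -3828 , -4734 , -5736
D3: -714 , -810 , -906 , -1002
D4: -96 , -96 , -96
Constant fourth difference = -96, so extend:
-1002 − 96 = -1098;  -5736 − 1098 = -6834;  -23819 − 6834 = -30653;  -80179 − 30653 = -110832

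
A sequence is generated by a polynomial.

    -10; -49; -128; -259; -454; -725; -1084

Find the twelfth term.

First differences: -39, -79, -131, -195, -271, -359
Second differences: -40, -52, -64, -76, -88
Third differences: -12, -12, -12, -12
Third differences constant at -12.
-88 − 12 = -100;  -359 − 100 = -459;  -1084 − 459 = -1543
-100 − 12 = -112;  -459 − 112 = -571;  -1543 − 571 = -2114
-112 − 12 = -124;  -571 − 124 = -695;  -2114 − 695 = -2809
-124 − 12 = -136;  -695 − 136 = -831;  -2809 − 831 = -3640
-136 − 12 = -148;  -831 − 148 = -979;  -3640 − 979 = -4619

-4619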